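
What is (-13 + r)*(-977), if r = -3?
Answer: 15632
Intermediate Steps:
(-13 + r)*(-977) = (-13 - 3)*(-977) = -16*(-977) = 15632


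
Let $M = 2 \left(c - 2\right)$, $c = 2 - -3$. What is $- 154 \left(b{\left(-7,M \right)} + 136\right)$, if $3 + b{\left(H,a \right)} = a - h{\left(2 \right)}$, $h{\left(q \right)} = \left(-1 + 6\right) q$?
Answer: $-19866$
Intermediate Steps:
$h{\left(q \right)} = 5 q$
$c = 5$ ($c = 2 + 3 = 5$)
$M = 6$ ($M = 2 \left(5 - 2\right) = 2 \cdot 3 = 6$)
$b{\left(H,a \right)} = -13 + a$ ($b{\left(H,a \right)} = -3 + \left(a - 5 \cdot 2\right) = -3 + \left(a - 10\right) = -3 + \left(-10 + a\right) = -13 + a$)
$- 154 \left(b{\left(-7,M \right)} + 136\right) = - 154 \left(\left(-13 + 6\right) + 136\right) = - 154 \left(-7 + 136\right) = \left(-154\right) 129 = -19866$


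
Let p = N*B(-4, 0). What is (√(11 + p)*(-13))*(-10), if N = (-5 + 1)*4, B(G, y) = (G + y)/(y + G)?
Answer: 130*I*√5 ≈ 290.69*I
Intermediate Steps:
B(G, y) = 1 (B(G, y) = (G + y)/(G + y) = 1)
N = -16 (N = -4*4 = -16)
p = -16 (p = -16*1 = -16)
(√(11 + p)*(-13))*(-10) = (√(11 - 16)*(-13))*(-10) = (√(-5)*(-13))*(-10) = ((I*√5)*(-13))*(-10) = -13*I*√5*(-10) = 130*I*√5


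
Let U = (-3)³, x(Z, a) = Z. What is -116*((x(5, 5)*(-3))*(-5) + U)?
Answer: -5568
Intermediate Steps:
U = -27
-116*((x(5, 5)*(-3))*(-5) + U) = -116*((5*(-3))*(-5) - 27) = -116*(-15*(-5) - 27) = -116*(75 - 27) = -116*48 = -5568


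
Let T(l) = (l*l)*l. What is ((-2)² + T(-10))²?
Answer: 992016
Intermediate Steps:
T(l) = l³ (T(l) = l²*l = l³)
((-2)² + T(-10))² = ((-2)² + (-10)³)² = (4 - 1000)² = (-996)² = 992016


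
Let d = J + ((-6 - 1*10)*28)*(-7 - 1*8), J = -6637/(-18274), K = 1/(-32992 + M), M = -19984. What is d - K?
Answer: 3252936114633/484041712 ≈ 6720.4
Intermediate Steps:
K = -1/52976 (K = 1/(-32992 - 19984) = 1/(-52976) = -1/52976 ≈ -1.8876e-5)
J = 6637/18274 (J = -6637*(-1/18274) = 6637/18274 ≈ 0.36319)
d = 122807917/18274 (d = 6637/18274 + ((-6 - 1*10)*28)*(-7 - 1*8) = 6637/18274 + ((-6 - 10)*28)*(-7 - 8) = 6637/18274 - 16*28*(-15) = 6637/18274 - 448*(-15) = 6637/18274 + 6720 = 122807917/18274 ≈ 6720.4)
d - K = 122807917/18274 - 1*(-1/52976) = 122807917/18274 + 1/52976 = 3252936114633/484041712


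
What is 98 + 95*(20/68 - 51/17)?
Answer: -2704/17 ≈ -159.06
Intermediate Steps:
98 + 95*(20/68 - 51/17) = 98 + 95*(20*(1/68) - 51*1/17) = 98 + 95*(5/17 - 3) = 98 + 95*(-46/17) = 98 - 4370/17 = -2704/17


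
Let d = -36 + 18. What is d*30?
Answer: -540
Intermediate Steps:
d = -18
d*30 = -18*30 = -540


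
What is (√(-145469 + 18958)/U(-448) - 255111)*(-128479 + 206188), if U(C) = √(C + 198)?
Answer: -19824420699 + 77709*√1265110/50 ≈ -1.9823e+10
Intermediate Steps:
U(C) = √(198 + C)
(√(-145469 + 18958)/U(-448) - 255111)*(-128479 + 206188) = (√(-145469 + 18958)/(√(198 - 448)) - 255111)*(-128479 + 206188) = (√(-126511)/(√(-250)) - 255111)*77709 = ((I*√126511)/((5*I*√10)) - 255111)*77709 = ((I*√126511)*(-I*√10/50) - 255111)*77709 = (√1265110/50 - 255111)*77709 = (-255111 + √1265110/50)*77709 = -19824420699 + 77709*√1265110/50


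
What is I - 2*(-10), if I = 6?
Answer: 26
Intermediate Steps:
I - 2*(-10) = 6 - 2*(-10) = 6 + 20 = 26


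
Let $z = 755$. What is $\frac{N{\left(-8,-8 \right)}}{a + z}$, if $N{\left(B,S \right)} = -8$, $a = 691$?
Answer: $- \frac{4}{723} \approx -0.0055325$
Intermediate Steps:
$\frac{N{\left(-8,-8 \right)}}{a + z} = - \frac{8}{691 + 755} = - \frac{8}{1446} = \left(-8\right) \frac{1}{1446} = - \frac{4}{723}$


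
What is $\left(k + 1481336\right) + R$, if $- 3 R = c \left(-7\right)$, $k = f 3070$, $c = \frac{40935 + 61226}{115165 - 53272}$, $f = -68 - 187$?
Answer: $\frac{129694897121}{185679} \approx 6.9849 \cdot 10^{5}$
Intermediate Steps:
$f = -255$ ($f = -68 - 187 = -255$)
$c = \frac{102161}{61893} \approx 1.6506$
$k = -782850$ ($k = \left(-255\right) 3070 = -782850$)
$R = \frac{715127}{185679}$ ($R = - \frac{\frac{102161}{61893} \left(-7\right)}{3} = \left(- \frac{1}{3}\right) \left(- \frac{715127}{61893}\right) = \frac{715127}{185679} \approx 3.8514$)
$\left(k + 1481336\right) + R = \left(-782850 + 1481336\right) + \frac{715127}{185679} = 698486 + \frac{715127}{185679} = \frac{129694897121}{185679}$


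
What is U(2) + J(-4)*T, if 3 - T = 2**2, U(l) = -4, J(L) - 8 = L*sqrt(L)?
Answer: -12 + 8*I ≈ -12.0 + 8.0*I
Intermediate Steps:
J(L) = 8 + L**(3/2) (J(L) = 8 + L*sqrt(L) = 8 + L**(3/2))
T = -1 (T = 3 - 1*2**2 = 3 - 1*4 = 3 - 4 = -1)
U(2) + J(-4)*T = -4 + (8 + (-4)**(3/2))*(-1) = -4 + (8 - 8*I)*(-1) = -4 + (-8 + 8*I) = -12 + 8*I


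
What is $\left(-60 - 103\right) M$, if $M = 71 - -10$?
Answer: $-13203$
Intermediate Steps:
$M = 81$ ($M = 71 + 10 = 81$)
$\left(-60 - 103\right) M = \left(-60 - 103\right) 81 = \left(-163\right) 81 = -13203$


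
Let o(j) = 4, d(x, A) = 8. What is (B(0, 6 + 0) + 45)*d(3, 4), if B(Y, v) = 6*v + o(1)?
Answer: 680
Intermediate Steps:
B(Y, v) = 4 + 6*v (B(Y, v) = 6*v + 4 = 4 + 6*v)
(B(0, 6 + 0) + 45)*d(3, 4) = ((4 + 6*(6 + 0)) + 45)*8 = ((4 + 6*6) + 45)*8 = ((4 + 36) + 45)*8 = (40 + 45)*8 = 85*8 = 680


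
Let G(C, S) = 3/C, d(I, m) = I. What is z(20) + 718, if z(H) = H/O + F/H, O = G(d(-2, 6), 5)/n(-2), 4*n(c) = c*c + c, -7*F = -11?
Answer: 298793/420 ≈ 711.41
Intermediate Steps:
F = 11/7 (F = -1/7*(-11) = 11/7 ≈ 1.5714)
n(c) = c/4 + c**2/4 (n(c) = (c*c + c)/4 = (c**2 + c)/4 = (c + c**2)/4 = c/4 + c**2/4)
O = -3 (O = (3/(-2))/(((1/4)*(-2)*(1 - 2))) = (3*(-1/2))/(((1/4)*(-2)*(-1))) = -3/(2*1/2) = -3/2*2 = -3)
z(H) = -H/3 + 11/(7*H) (z(H) = H/(-3) + 11/(7*H) = H*(-1/3) + 11/(7*H) = -H/3 + 11/(7*H))
z(20) + 718 = (-1/3*20 + (11/7)/20) + 718 = (-20/3 + (11/7)*(1/20)) + 718 = (-20/3 + 11/140) + 718 = -2767/420 + 718 = 298793/420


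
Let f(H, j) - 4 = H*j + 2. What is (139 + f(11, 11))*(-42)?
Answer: -11172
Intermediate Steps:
f(H, j) = 6 + H*j (f(H, j) = 4 + (H*j + 2) = 4 + (2 + H*j) = 6 + H*j)
(139 + f(11, 11))*(-42) = (139 + (6 + 11*11))*(-42) = (139 + (6 + 121))*(-42) = (139 + 127)*(-42) = 266*(-42) = -11172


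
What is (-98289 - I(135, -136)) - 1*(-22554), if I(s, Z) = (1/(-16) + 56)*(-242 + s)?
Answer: -1115995/16 ≈ -69750.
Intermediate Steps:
I(s, Z) = -108295/8 + 895*s/16 (I(s, Z) = (-1/16 + 56)*(-242 + s) = 895*(-242 + s)/16 = -108295/8 + 895*s/16)
(-98289 - I(135, -136)) - 1*(-22554) = (-98289 - (-108295/8 + (895/16)*135)) - 1*(-22554) = (-98289 - (-108295/8 + 120825/16)) + 22554 = (-98289 - 1*(-95765/16)) + 22554 = (-98289 + 95765/16) + 22554 = -1476859/16 + 22554 = -1115995/16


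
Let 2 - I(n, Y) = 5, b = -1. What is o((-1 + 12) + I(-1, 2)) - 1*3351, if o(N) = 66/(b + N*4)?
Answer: -103815/31 ≈ -3348.9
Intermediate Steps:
I(n, Y) = -3 (I(n, Y) = 2 - 1*5 = 2 - 5 = -3)
o(N) = 66/(-1 + 4*N) (o(N) = 66/(-1 + N*4) = 66/(-1 + 4*N))
o((-1 + 12) + I(-1, 2)) - 1*3351 = 66/(-1 + 4*((-1 + 12) - 3)) - 1*3351 = 66/(-1 + 4*(11 - 3)) - 3351 = 66/(-1 + 4*8) - 3351 = 66/(-1 + 32) - 3351 = 66/31 - 3351 = -103815/31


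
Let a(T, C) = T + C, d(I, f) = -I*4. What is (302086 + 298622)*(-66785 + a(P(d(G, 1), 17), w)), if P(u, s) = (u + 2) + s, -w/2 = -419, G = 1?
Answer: -39605879856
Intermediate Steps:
d(I, f) = -4*I
w = 838 (w = -2*(-419) = 838)
P(u, s) = 2 + s + u (P(u, s) = (2 + u) + s = 2 + s + u)
a(T, C) = C + T
(302086 + 298622)*(-66785 + a(P(d(G, 1), 17), w)) = (302086 + 298622)*(-66785 + (838 + (2 + 17 - 4*1))) = 600708*(-66785 + (838 + (2 + 17 - 4))) = 600708*(-66785 + (838 + 15)) = 600708*(-66785 + 853) = 600708*(-65932) = -39605879856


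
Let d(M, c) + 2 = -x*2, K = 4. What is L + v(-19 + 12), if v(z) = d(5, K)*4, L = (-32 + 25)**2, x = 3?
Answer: 17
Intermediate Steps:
d(M, c) = -8 (d(M, c) = -2 - 1*3*2 = -2 - 3*2 = -2 - 6 = -8)
L = 49 (L = (-7)**2 = 49)
v(z) = -32 (v(z) = -8*4 = -32)
L + v(-19 + 12) = 49 - 32 = 17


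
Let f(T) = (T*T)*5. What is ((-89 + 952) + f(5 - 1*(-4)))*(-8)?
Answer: -10144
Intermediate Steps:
f(T) = 5*T**2 (f(T) = T**2*5 = 5*T**2)
((-89 + 952) + f(5 - 1*(-4)))*(-8) = ((-89 + 952) + 5*(5 - 1*(-4))**2)*(-8) = (863 + 5*(5 + 4)**2)*(-8) = (863 + 5*9**2)*(-8) = (863 + 5*81)*(-8) = (863 + 405)*(-8) = 1268*(-8) = -10144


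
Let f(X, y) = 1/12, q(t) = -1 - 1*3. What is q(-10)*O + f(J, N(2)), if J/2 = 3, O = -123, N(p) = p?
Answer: 5905/12 ≈ 492.08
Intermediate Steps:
q(t) = -4 (q(t) = -1 - 3 = -4)
J = 6 (J = 2*3 = 6)
f(X, y) = 1/12
q(-10)*O + f(J, N(2)) = -4*(-123) + 1/12 = 492 + 1/12 = 5905/12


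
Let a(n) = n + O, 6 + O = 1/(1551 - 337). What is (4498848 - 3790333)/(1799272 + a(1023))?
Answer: 860137210/2185550847 ≈ 0.39356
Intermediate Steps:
O = -7283/1214 (O = -6 + 1/(1551 - 337) = -6 + 1/1214 = -7283/1214 ≈ -5.9992)
a(n) = -7283/1214 + n (a(n) = n - 7283/1214 = -7283/1214 + n)
(4498848 - 3790333)/(1799272 + a(1023)) = (4498848 - 3790333)/(1799272 + (-7283/1214 + 1023)) = 708515/(1799272 + 1234639/1214) = 708515/(2185550847/1214) = 708515*(1214/2185550847) = 860137210/2185550847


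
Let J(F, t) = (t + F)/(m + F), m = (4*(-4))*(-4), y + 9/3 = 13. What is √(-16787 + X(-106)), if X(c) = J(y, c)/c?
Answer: I*√64554713963/1961 ≈ 129.56*I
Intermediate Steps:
y = 10 (y = -3 + 13 = 10)
m = 64 (m = -16*(-4) = 64)
J(F, t) = (F + t)/(64 + F) (J(F, t) = (t + F)/(64 + F) = (F + t)/(64 + F))
X(c) = (5/37 + c/74)/c (X(c) = ((10 + c)/(64 + 10))/c = ((10 + c)/74)/c = (5/37 + c/74)/c)
√(-16787 + X(-106)) = √(-16787 + (1/74)*(10 - 106)/(-106)) = √(-16787 + (1/74)*(-1/106)*(-96)) = √(-16787 + 24/1961) = √(-32919283/1961) = I*√64554713963/1961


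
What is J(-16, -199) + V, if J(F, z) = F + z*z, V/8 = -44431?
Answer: -315863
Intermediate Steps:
V = -355448 (V = 8*(-44431) = -355448)
J(F, z) = F + z**2
J(-16, -199) + V = (-16 + (-199)**2) - 355448 = (-16 + 39601) - 355448 = 39585 - 355448 = -315863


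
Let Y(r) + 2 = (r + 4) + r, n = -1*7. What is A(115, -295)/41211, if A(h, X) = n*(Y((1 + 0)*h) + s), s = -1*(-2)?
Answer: -182/4579 ≈ -0.039747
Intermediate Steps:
n = -7
s = 2
Y(r) = 2 + 2*r (Y(r) = -2 + ((r + 4) + r) = -2 + ((4 + r) + r) = -2 + (4 + 2*r) = 2 + 2*r)
A(h, X) = -28 - 14*h (A(h, X) = -7*((2 + 2*((1 + 0)*h)) + 2) = -7*((2 + 2*(1*h)) + 2) = -7*((2 + 2*h) + 2) = -7*(4 + 2*h) = -28 - 14*h)
A(115, -295)/41211 = (-28 - 14*115)/41211 = (-28 - 1610)*(1/41211) = -1638*1/41211 = -182/4579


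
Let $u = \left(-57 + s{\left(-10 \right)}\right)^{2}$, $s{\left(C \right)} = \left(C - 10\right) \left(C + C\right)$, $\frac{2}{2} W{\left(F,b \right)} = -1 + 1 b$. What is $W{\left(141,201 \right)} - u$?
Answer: $-117449$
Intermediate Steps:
$W{\left(F,b \right)} = -1 + b$ ($W{\left(F,b \right)} = -1 + 1 b = -1 + b$)
$s{\left(C \right)} = 2 C \left(-10 + C\right)$ ($s{\left(C \right)} = \left(-10 + C\right) 2 C = 2 C \left(-10 + C\right)$)
$u = 117649$ ($u = \left(-57 + 2 \left(-10\right) \left(-10 - 10\right)\right)^{2} = \left(-57 + 2 \left(-10\right) \left(-20\right)\right)^{2} = \left(-57 + 400\right)^{2} = 343^{2} = 117649$)
$W{\left(141,201 \right)} - u = \left(-1 + 201\right) - 117649 = 200 - 117649 = -117449$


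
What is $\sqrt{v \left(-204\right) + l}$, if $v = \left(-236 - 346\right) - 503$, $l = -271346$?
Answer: $i \sqrt{50006} \approx 223.62 i$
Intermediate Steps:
$v = -1085$ ($v = -582 - 503 = -1085$)
$\sqrt{v \left(-204\right) + l} = \sqrt{\left(-1085\right) \left(-204\right) - 271346} = \sqrt{221340 - 271346} = \sqrt{-50006} = i \sqrt{50006}$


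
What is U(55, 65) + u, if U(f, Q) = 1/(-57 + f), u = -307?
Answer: -615/2 ≈ -307.50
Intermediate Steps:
U(55, 65) + u = 1/(-57 + 55) - 307 = 1/(-2) - 307 = -1/2 - 307 = -615/2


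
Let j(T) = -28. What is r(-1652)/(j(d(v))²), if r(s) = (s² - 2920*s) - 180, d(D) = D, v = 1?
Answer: 1888191/196 ≈ 9633.6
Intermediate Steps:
r(s) = -180 + s² - 2920*s
r(-1652)/(j(d(v))²) = (-180 + (-1652)² - 2920*(-1652))/((-28)²) = (-180 + 2729104 + 4823840)/784 = 7552764*(1/784) = 1888191/196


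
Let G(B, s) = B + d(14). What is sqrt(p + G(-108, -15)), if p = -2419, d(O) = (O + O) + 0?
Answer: 7*I*sqrt(51) ≈ 49.99*I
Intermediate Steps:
d(O) = 2*O (d(O) = 2*O + 0 = 2*O)
G(B, s) = 28 + B (G(B, s) = B + 2*14 = B + 28 = 28 + B)
sqrt(p + G(-108, -15)) = sqrt(-2419 + (28 - 108)) = sqrt(-2419 - 80) = sqrt(-2499) = 7*I*sqrt(51)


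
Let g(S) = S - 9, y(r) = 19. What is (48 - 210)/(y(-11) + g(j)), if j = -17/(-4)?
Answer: -216/19 ≈ -11.368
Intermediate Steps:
j = 17/4 (j = -17*(-1/4) = 17/4 ≈ 4.2500)
g(S) = -9 + S
(48 - 210)/(y(-11) + g(j)) = (48 - 210)/(19 + (-9 + 17/4)) = -162/(19 - 19/4) = -162/57/4 = -162*4/57 = -216/19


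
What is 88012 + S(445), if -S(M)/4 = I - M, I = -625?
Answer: 92292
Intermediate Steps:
S(M) = 2500 + 4*M (S(M) = -4*(-625 - M) = 2500 + 4*M)
88012 + S(445) = 88012 + (2500 + 4*445) = 88012 + (2500 + 1780) = 88012 + 4280 = 92292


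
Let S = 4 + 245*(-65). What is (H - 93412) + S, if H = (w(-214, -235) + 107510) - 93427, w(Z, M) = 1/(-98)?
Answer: -9334501/98 ≈ -95250.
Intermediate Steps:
w(Z, M) = -1/98
H = 1380133/98 (H = (-1/98 + 107510) - 93427 = 10535979/98 - 93427 = 1380133/98 ≈ 14083.)
S = -15921 (S = 4 - 15925 = -15921)
(H - 93412) + S = (1380133/98 - 93412) - 15921 = -7774243/98 - 15921 = -9334501/98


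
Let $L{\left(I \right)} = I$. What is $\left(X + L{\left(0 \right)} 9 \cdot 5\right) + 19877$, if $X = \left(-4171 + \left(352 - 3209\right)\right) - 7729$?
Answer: $5120$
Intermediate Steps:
$X = -14757$ ($X = \left(-4171 + \left(352 - 3209\right)\right) - 7729 = \left(-4171 - 2857\right) - 7729 = -7028 - 7729 = -14757$)
$\left(X + L{\left(0 \right)} 9 \cdot 5\right) + 19877 = \left(-14757 + 0 \cdot 9 \cdot 5\right) + 19877 = \left(-14757 + 0 \cdot 5\right) + 19877 = \left(-14757 + 0\right) + 19877 = -14757 + 19877 = 5120$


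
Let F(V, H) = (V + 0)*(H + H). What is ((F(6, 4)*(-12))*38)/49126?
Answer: -10944/24563 ≈ -0.44555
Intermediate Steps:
F(V, H) = 2*H*V (F(V, H) = V*(2*H) = 2*H*V)
((F(6, 4)*(-12))*38)/49126 = (((2*4*6)*(-12))*38)/49126 = ((48*(-12))*38)*(1/49126) = -576*38*(1/49126) = -21888*1/49126 = -10944/24563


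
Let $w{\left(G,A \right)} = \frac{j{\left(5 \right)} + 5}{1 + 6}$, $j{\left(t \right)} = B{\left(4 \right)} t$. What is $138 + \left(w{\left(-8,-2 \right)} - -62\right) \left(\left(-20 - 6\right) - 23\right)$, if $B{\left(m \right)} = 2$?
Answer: $-3005$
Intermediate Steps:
$j{\left(t \right)} = 2 t$
$w{\left(G,A \right)} = \frac{15}{7}$ ($w{\left(G,A \right)} = \frac{2 \cdot 5 + 5}{1 + 6} = \frac{10 + 5}{7} = 15 \cdot \frac{1}{7} = \frac{15}{7}$)
$138 + \left(w{\left(-8,-2 \right)} - -62\right) \left(\left(-20 - 6\right) - 23\right) = 138 + \left(\frac{15}{7} - -62\right) \left(\left(-20 - 6\right) - 23\right) = 138 + \left(\frac{15}{7} + 62\right) \left(-26 - 23\right) = 138 + \frac{449}{7} \left(-49\right) = 138 - 3143 = -3005$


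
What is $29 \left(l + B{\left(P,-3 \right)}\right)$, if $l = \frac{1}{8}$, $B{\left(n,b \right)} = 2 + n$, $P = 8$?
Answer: $\frac{2349}{8} \approx 293.63$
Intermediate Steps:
$l = \frac{1}{8} \approx 0.125$
$29 \left(l + B{\left(P,-3 \right)}\right) = 29 \left(\frac{1}{8} + \left(2 + 8\right)\right) = 29 \left(\frac{1}{8} + 10\right) = 29 \cdot \frac{81}{8} = \frac{2349}{8}$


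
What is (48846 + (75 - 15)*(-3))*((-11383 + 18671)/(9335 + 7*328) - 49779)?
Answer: -9392088017942/3877 ≈ -2.4225e+9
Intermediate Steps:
(48846 + (75 - 15)*(-3))*((-11383 + 18671)/(9335 + 7*328) - 49779) = (48846 + 60*(-3))*(7288/(9335 + 2296) - 49779) = (48846 - 180)*(7288/11631 - 49779) = 48666*(7288*(1/11631) - 49779) = 48666*(7288/11631 - 49779) = 48666*(-578972261/11631) = -9392088017942/3877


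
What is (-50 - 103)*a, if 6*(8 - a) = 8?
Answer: -1020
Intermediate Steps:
a = 20/3 (a = 8 - 1/6*8 = 8 - 4/3 = 20/3 ≈ 6.6667)
(-50 - 103)*a = (-50 - 103)*(20/3) = -153*20/3 = -1020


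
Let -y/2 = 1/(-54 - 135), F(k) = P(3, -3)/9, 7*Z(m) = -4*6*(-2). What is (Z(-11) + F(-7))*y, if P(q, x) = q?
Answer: 302/3969 ≈ 0.076090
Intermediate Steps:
Z(m) = 48/7 (Z(m) = (-4*6*(-2))/7 = (-24*(-2))/7 = (1/7)*48 = 48/7)
F(k) = 1/3 (F(k) = 3/9 = 3*(1/9) = 1/3)
y = 2/189 (y = -2/(-54 - 135) = -2/(-189) = -2*(-1/189) = 2/189 ≈ 0.010582)
(Z(-11) + F(-7))*y = (48/7 + 1/3)*(2/189) = (151/21)*(2/189) = 302/3969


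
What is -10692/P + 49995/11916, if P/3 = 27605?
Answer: 148627039/36549020 ≈ 4.0665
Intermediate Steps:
P = 82815 (P = 3*27605 = 82815)
-10692/P + 49995/11916 = -10692/82815 + 49995/11916 = -10692*1/82815 + 49995*(1/11916) = -3564/27605 + 5555/1324 = 148627039/36549020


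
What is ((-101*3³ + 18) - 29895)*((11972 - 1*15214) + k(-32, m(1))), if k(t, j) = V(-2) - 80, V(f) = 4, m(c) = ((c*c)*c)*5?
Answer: 108180072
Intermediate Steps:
m(c) = 5*c³ (m(c) = (c²*c)*5 = c³*5 = 5*c³)
k(t, j) = -76 (k(t, j) = 4 - 80 = -76)
((-101*3³ + 18) - 29895)*((11972 - 1*15214) + k(-32, m(1))) = ((-101*3³ + 18) - 29895)*((11972 - 1*15214) - 76) = ((-101*27 + 18) - 29895)*((11972 - 15214) - 76) = ((-2727 + 18) - 29895)*(-3242 - 76) = (-2709 - 29895)*(-3318) = -32604*(-3318) = 108180072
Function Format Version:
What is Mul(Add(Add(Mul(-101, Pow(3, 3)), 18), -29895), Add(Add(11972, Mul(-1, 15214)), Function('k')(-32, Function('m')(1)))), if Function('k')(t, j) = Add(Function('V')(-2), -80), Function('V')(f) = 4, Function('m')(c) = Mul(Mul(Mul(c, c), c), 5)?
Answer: 108180072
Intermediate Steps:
Function('m')(c) = Mul(5, Pow(c, 3)) (Function('m')(c) = Mul(Mul(Pow(c, 2), c), 5) = Mul(Pow(c, 3), 5) = Mul(5, Pow(c, 3)))
Function('k')(t, j) = -76 (Function('k')(t, j) = Add(4, -80) = -76)
Mul(Add(Add(Mul(-101, Pow(3, 3)), 18), -29895), Add(Add(11972, Mul(-1, 15214)), Function('k')(-32, Function('m')(1)))) = Mul(Add(Add(Mul(-101, Pow(3, 3)), 18), -29895), Add(Add(11972, Mul(-1, 15214)), -76)) = Mul(Add(Add(Mul(-101, 27), 18), -29895), Add(Add(11972, -15214), -76)) = Mul(Add(Add(-2727, 18), -29895), Add(-3242, -76)) = Mul(Add(-2709, -29895), -3318) = Mul(-32604, -3318) = 108180072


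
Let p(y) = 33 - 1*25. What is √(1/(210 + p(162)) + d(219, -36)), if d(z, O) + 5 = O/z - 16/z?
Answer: I*√11927240634/47742 ≈ 2.2875*I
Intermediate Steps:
d(z, O) = -5 - 16/z + O/z (d(z, O) = -5 + (O/z - 16/z) = -5 + (-16/z + O/z) = -5 - 16/z + O/z)
p(y) = 8 (p(y) = 33 - 25 = 8)
√(1/(210 + p(162)) + d(219, -36)) = √(1/(210 + 8) + (-16 - 36 - 5*219)/219) = √(1/218 + (-16 - 36 - 1095)/219) = √(1/218 + (1/219)*(-1147)) = √(1/218 - 1147/219) = √(-249827/47742) = I*√11927240634/47742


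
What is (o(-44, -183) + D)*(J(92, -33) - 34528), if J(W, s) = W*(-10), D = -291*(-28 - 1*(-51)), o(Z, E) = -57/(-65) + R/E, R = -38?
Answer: 940557546544/3965 ≈ 2.3721e+8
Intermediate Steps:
o(Z, E) = 57/65 - 38/E (o(Z, E) = -57/(-65) - 38/E = -57*(-1/65) - 38/E = 57/65 - 38/E)
D = -6693 (D = -291*(-28 + 51) = -291*23 = -6693)
J(W, s) = -10*W
(o(-44, -183) + D)*(J(92, -33) - 34528) = ((57/65 - 38/(-183)) - 6693)*(-10*92 - 34528) = ((57/65 - 38*(-1/183)) - 6693)*(-920 - 34528) = ((57/65 + 38/183) - 6693)*(-35448) = (12901/11895 - 6693)*(-35448) = -79600334/11895*(-35448) = 940557546544/3965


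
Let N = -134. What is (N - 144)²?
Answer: 77284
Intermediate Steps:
(N - 144)² = (-134 - 144)² = (-278)² = 77284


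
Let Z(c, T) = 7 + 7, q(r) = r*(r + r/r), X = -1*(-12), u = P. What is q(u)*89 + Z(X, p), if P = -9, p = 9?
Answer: 6422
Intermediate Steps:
u = -9
X = 12
q(r) = r*(1 + r) (q(r) = r*(r + 1) = r*(1 + r))
Z(c, T) = 14
q(u)*89 + Z(X, p) = -9*(1 - 9)*89 + 14 = -9*(-8)*89 + 14 = 72*89 + 14 = 6408 + 14 = 6422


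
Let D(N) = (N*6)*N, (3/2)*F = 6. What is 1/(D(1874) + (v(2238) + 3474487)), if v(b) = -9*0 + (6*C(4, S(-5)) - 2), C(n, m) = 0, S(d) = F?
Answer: 1/24545741 ≈ 4.0740e-8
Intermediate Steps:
F = 4 (F = (⅔)*6 = 4)
S(d) = 4
D(N) = 6*N² (D(N) = (6*N)*N = 6*N²)
v(b) = -2 (v(b) = -9*0 + (6*0 - 2) = 0 + (0 - 2) = 0 - 2 = -2)
1/(D(1874) + (v(2238) + 3474487)) = 1/(6*1874² + (-2 + 3474487)) = 1/(6*3511876 + 3474485) = 1/(21071256 + 3474485) = 1/24545741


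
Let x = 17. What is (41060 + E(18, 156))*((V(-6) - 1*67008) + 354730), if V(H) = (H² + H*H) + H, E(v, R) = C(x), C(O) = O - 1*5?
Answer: 11820028736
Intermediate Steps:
C(O) = -5 + O (C(O) = O - 5 = -5 + O)
E(v, R) = 12 (E(v, R) = -5 + 17 = 12)
V(H) = H + 2*H² (V(H) = (H² + H²) + H = 2*H² + H = H + 2*H²)
(41060 + E(18, 156))*((V(-6) - 1*67008) + 354730) = (41060 + 12)*((-6*(1 + 2*(-6)) - 1*67008) + 354730) = 41072*((-6*(1 - 12) - 67008) + 354730) = 41072*((-6*(-11) - 67008) + 354730) = 41072*((66 - 67008) + 354730) = 41072*(-66942 + 354730) = 41072*287788 = 11820028736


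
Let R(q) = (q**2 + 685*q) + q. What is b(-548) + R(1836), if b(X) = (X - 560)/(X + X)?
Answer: 1268727685/274 ≈ 4.6304e+6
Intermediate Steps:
b(X) = (-560 + X)/(2*X) (b(X) = (-560 + X)/((2*X)) = (-560 + X)*(1/(2*X)) = (-560 + X)/(2*X))
R(q) = q**2 + 686*q
b(-548) + R(1836) = (1/2)*(-560 - 548)/(-548) + 1836*(686 + 1836) = (1/2)*(-1/548)*(-1108) + 1836*2522 = 277/274 + 4630392 = 1268727685/274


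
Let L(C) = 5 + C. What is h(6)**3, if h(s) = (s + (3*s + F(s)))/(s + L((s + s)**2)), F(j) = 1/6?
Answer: 24389/6434856 ≈ 0.0037901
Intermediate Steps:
F(j) = 1/6
h(s) = (1/6 + 4*s)/(5 + s + 4*s**2) (h(s) = (s + (3*s + 1/6))/(s + (5 + (s + s)**2)) = (s + (1/6 + 3*s))/(s + (5 + (2*s)**2)) = (1/6 + 4*s)/(s + (5 + 4*s**2)) = (1/6 + 4*s)/(5 + s + 4*s**2))
h(6)**3 = ((1 + 24*6)/(6*(5 + 6 + 4*6**2)))**3 = ((1 + 144)/(6*(5 + 6 + 4*36)))**3 = ((1/6)*145/(5 + 6 + 144))**3 = ((1/6)*145/155)**3 = ((1/6)*(1/155)*145)**3 = (29/186)**3 = 24389/6434856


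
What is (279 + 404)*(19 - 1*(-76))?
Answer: 64885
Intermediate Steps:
(279 + 404)*(19 - 1*(-76)) = 683*(19 + 76) = 683*95 = 64885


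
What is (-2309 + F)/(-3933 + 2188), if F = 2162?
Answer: 147/1745 ≈ 0.084241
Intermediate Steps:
(-2309 + F)/(-3933 + 2188) = (-2309 + 2162)/(-3933 + 2188) = -147/(-1745) = -147*(-1/1745) = 147/1745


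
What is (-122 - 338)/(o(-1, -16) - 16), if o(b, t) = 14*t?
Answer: 23/12 ≈ 1.9167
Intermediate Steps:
(-122 - 338)/(o(-1, -16) - 16) = (-122 - 338)/(14*(-16) - 16) = -460/(-224 - 16) = -460/(-240) = -460*(-1/240) = 23/12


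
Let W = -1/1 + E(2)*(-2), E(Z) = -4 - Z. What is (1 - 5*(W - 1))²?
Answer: 2401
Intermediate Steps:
W = 11 (W = -1/1 + (-4 - 1*2)*(-2) = -1*1 + (-4 - 2)*(-2) = -1 - 6*(-2) = -1 + 12 = 11)
(1 - 5*(W - 1))² = (1 - 5*(11 - 1))² = (1 - 5*10)² = (1 - 50)² = (-49)² = 2401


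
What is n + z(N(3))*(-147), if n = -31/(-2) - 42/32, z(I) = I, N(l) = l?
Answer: -6829/16 ≈ -426.81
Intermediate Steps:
n = 227/16 (n = -31*(-½) - 42*1/32 = 31/2 - 21/16 = 227/16 ≈ 14.188)
n + z(N(3))*(-147) = 227/16 + 3*(-147) = 227/16 - 441 = -6829/16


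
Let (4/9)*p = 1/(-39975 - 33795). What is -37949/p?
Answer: 3732663640/3 ≈ 1.2442e+9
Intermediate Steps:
p = -3/98360 (p = 9/(4*(-39975 - 33795)) = (9/4)/(-73770) = (9/4)*(-1/73770) = -3/98360 ≈ -3.0500e-5)
-37949/p = -37949/(-3/98360) = -37949*(-98360/3) = 3732663640/3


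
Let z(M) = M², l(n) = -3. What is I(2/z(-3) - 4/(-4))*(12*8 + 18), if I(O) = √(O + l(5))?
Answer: 152*I ≈ 152.0*I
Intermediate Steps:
I(O) = √(-3 + O) (I(O) = √(O - 3) = √(-3 + O))
I(2/z(-3) - 4/(-4))*(12*8 + 18) = √(-3 + (2/((-3)²) - 4/(-4)))*(12*8 + 18) = √(-3 + (2/9 - 4*(-¼)))*(96 + 18) = √(-3 + (2*(⅑) + 1))*114 = √(-3 + (2/9 + 1))*114 = √(-3 + 11/9)*114 = √(-16/9)*114 = (4*I/3)*114 = 152*I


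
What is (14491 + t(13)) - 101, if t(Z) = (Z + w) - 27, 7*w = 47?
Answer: 100679/7 ≈ 14383.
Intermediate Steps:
w = 47/7 (w = (1/7)*47 = 47/7 ≈ 6.7143)
t(Z) = -142/7 + Z (t(Z) = (Z + 47/7) - 27 = (47/7 + Z) - 27 = -142/7 + Z)
(14491 + t(13)) - 101 = (14491 + (-142/7 + 13)) - 101 = (14491 - 51/7) - 101 = 101386/7 - 101 = 100679/7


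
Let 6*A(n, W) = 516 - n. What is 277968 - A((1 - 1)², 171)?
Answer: 277882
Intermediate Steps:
A(n, W) = 86 - n/6 (A(n, W) = (516 - n)/6 = 86 - n/6)
277968 - A((1 - 1)², 171) = 277968 - (86 - (1 - 1)²/6) = 277968 - (86 - ⅙*0²) = 277968 - (86 - ⅙*0) = 277968 - (86 + 0) = 277968 - 1*86 = 277968 - 86 = 277882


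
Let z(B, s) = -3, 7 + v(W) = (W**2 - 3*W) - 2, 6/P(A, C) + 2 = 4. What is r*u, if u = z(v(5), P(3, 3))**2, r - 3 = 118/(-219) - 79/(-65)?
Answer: 157008/4745 ≈ 33.089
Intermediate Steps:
P(A, C) = 3 (P(A, C) = 6/(-2 + 4) = 6/2 = 6*(1/2) = 3)
r = 52336/14235 (r = 3 + (118/(-219) - 79/(-65)) = 3 + (118*(-1/219) - 79*(-1/65)) = 3 + (-118/219 + 79/65) = 3 + 9631/14235 = 52336/14235 ≈ 3.6766)
v(W) = -9 + W**2 - 3*W (v(W) = -7 + ((W**2 - 3*W) - 2) = -7 + (-2 + W**2 - 3*W) = -9 + W**2 - 3*W)
u = 9 (u = (-3)**2 = 9)
r*u = (52336/14235)*9 = 157008/4745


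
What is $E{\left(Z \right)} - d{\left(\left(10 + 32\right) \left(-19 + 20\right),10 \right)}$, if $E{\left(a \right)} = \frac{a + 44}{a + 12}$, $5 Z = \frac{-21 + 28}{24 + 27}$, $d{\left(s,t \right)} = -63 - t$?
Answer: $\frac{235118}{3067} \approx 76.661$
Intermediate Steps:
$Z = \frac{7}{255}$ ($Z = \frac{\left(-21 + 28\right) \frac{1}{24 + 27}}{5} = \frac{7 \cdot \frac{1}{51}}{5} = \frac{1}{5} \cdot \frac{7}{51} = \frac{7}{255} \approx 0.027451$)
$E{\left(a \right)} = \frac{44 + a}{12 + a}$
$E{\left(Z \right)} - d{\left(\left(10 + 32\right) \left(-19 + 20\right),10 \right)} = \frac{44 + \frac{7}{255}}{12 + \frac{7}{255}} - \left(-63 - 10\right) = \frac{1}{\frac{3067}{255}} \cdot \frac{11227}{255} - \left(-63 - 10\right) = \frac{255}{3067} \cdot \frac{11227}{255} - -73 = \frac{11227}{3067} + 73 = \frac{235118}{3067}$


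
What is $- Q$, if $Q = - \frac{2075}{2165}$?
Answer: $\frac{415}{433} \approx 0.95843$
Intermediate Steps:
$Q = - \frac{415}{433}$ ($Q = \left(-2075\right) \frac{1}{2165} = - \frac{415}{433} \approx -0.95843$)
$- Q = \left(-1\right) \left(- \frac{415}{433}\right) = \frac{415}{433}$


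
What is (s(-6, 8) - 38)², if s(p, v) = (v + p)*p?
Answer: 2500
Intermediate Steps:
s(p, v) = p*(p + v) (s(p, v) = (p + v)*p = p*(p + v))
(s(-6, 8) - 38)² = (-6*(-6 + 8) - 38)² = (-6*2 - 38)² = (-12 - 38)² = (-50)² = 2500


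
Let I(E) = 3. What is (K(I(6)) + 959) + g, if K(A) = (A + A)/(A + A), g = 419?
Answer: 1379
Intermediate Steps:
K(A) = 1 (K(A) = (2*A)/((2*A)) = (2*A)*(1/(2*A)) = 1)
(K(I(6)) + 959) + g = (1 + 959) + 419 = 960 + 419 = 1379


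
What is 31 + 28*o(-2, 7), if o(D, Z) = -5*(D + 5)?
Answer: -389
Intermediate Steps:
o(D, Z) = -25 - 5*D (o(D, Z) = -5*(5 + D) = -25 - 5*D)
31 + 28*o(-2, 7) = 31 + 28*(-25 - 5*(-2)) = 31 + 28*(-25 + 10) = 31 + 28*(-15) = 31 - 420 = -389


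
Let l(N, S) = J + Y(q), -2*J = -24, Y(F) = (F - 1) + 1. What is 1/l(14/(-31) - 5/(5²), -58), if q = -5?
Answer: ⅐ ≈ 0.14286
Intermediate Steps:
Y(F) = F (Y(F) = (-1 + F) + 1 = F)
J = 12 (J = -½*(-24) = 12)
l(N, S) = 7 (l(N, S) = 12 - 5 = 7)
1/l(14/(-31) - 5/(5²), -58) = 1/7 = ⅐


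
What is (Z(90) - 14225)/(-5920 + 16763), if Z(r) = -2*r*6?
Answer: -15305/10843 ≈ -1.4115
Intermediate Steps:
Z(r) = -12*r
(Z(90) - 14225)/(-5920 + 16763) = (-12*90 - 14225)/(-5920 + 16763) = (-1080 - 14225)/10843 = -15305*1/10843 = -15305/10843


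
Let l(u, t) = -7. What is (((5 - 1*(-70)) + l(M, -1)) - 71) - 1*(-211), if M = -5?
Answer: 208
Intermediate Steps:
(((5 - 1*(-70)) + l(M, -1)) - 71) - 1*(-211) = (((5 - 1*(-70)) - 7) - 71) - 1*(-211) = (((5 + 70) - 7) - 71) + 211 = ((75 - 7) - 71) + 211 = (68 - 71) + 211 = -3 + 211 = 208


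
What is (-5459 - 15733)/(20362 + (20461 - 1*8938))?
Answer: -21192/31885 ≈ -0.66464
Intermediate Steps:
(-5459 - 15733)/(20362 + (20461 - 1*8938)) = -21192/(20362 + (20461 - 8938)) = -21192/(20362 + 11523) = -21192/31885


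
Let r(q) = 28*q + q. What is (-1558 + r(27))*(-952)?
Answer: 737800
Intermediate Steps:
r(q) = 29*q
(-1558 + r(27))*(-952) = (-1558 + 29*27)*(-952) = (-1558 + 783)*(-952) = -775*(-952) = 737800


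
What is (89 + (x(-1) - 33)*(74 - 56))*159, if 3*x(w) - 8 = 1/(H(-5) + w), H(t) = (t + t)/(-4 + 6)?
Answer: -72822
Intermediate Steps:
H(t) = t (H(t) = (2*t)/2 = (2*t)*(1/2) = t)
x(w) = 8/3 + 1/(3*(-5 + w))
(89 + (x(-1) - 33)*(74 - 56))*159 = (89 + ((-39 + 8*(-1))/(3*(-5 - 1)) - 33)*(74 - 56))*159 = (89 + ((1/3)*(-39 - 8)/(-6) - 33)*18)*159 = (89 + ((1/3)*(-1/6)*(-47) - 33)*18)*159 = (89 + (47/18 - 33)*18)*159 = (89 - 547/18*18)*159 = (89 - 547)*159 = -458*159 = -72822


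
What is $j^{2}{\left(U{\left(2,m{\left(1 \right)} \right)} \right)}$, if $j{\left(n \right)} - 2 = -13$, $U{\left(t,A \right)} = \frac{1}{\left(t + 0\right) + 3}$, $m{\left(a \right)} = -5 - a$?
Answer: $121$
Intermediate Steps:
$U{\left(t,A \right)} = \frac{1}{3 + t}$ ($U{\left(t,A \right)} = \frac{1}{t + 3} = \frac{1}{3 + t}$)
$j{\left(n \right)} = -11$ ($j{\left(n \right)} = 2 - 13 = -11$)
$j^{2}{\left(U{\left(2,m{\left(1 \right)} \right)} \right)} = \left(-11\right)^{2} = 121$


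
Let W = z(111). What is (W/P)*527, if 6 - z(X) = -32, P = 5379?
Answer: 20026/5379 ≈ 3.7230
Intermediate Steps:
z(X) = 38 (z(X) = 6 - 1*(-32) = 6 + 32 = 38)
W = 38
(W/P)*527 = (38/5379)*527 = 20026/5379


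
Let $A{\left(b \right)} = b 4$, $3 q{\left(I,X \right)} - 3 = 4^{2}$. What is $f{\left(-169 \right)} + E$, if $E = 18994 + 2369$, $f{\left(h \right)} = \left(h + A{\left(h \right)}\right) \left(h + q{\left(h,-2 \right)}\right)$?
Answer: $\frac{476449}{3} \approx 1.5882 \cdot 10^{5}$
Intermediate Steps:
$q{\left(I,X \right)} = \frac{19}{3}$ ($q{\left(I,X \right)} = 1 + \frac{4^{2}}{3} = 1 + \frac{1}{3} \cdot 16 = 1 + \frac{16}{3} = \frac{19}{3}$)
$A{\left(b \right)} = 4 b$
$f{\left(h \right)} = 5 h \left(\frac{19}{3} + h\right)$ ($f{\left(h \right)} = \left(h + 4 h\right) \left(h + \frac{19}{3}\right) = 5 h \left(\frac{19}{3} + h\right)$)
$E = 21363$
$f{\left(-169 \right)} + E = \frac{5}{3} \left(-169\right) \left(19 + 3 \left(-169\right)\right) + 21363 = \frac{5}{3} \left(-169\right) \left(19 - 507\right) + 21363 = \frac{5}{3} \left(-169\right) \left(-488\right) + 21363 = \frac{412360}{3} + 21363 = \frac{476449}{3}$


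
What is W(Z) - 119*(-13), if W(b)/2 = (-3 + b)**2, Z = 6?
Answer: 1565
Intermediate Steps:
W(b) = 2*(-3 + b)**2
W(Z) - 119*(-13) = 2*(-3 + 6)**2 - 119*(-13) = 2*3**2 + 1547 = 2*9 + 1547 = 18 + 1547 = 1565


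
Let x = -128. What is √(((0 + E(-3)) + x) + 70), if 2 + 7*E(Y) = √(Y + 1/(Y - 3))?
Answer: √(-102816 + 42*I*√114)/42 ≈ 0.016649 + 7.6345*I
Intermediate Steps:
E(Y) = -2/7 + √(Y + 1/(-3 + Y))/7 (E(Y) = -2/7 + √(Y + 1/(Y - 3))/7 = -2/7 + √(Y + 1/(-3 + Y))/7)
√(((0 + E(-3)) + x) + 70) = √(((0 + (-2/7 + √((1 - 3*(-3 - 3))/(-3 - 3))/7)) - 128) + 70) = √(((0 + (-2/7 + √((1 - 3*(-6))/(-6))/7)) - 128) + 70) = √(((0 + (-2/7 + √(-(1 + 18)/6)/7)) - 128) + 70) = √(((0 + (-2/7 + √(-⅙*19)/7)) - 128) + 70) = √(((0 + (-2/7 + √(-19/6)/7)) - 128) + 70) = √(((0 + (-2/7 + (I*√114/6)/7)) - 128) + 70) = √(((0 + (-2/7 + I*√114/42)) - 128) + 70) = √(((-2/7 + I*√114/42) - 128) + 70) = √((-898/7 + I*√114/42) + 70) = √(-408/7 + I*√114/42)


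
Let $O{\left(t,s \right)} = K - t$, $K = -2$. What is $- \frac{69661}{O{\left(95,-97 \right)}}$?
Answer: $\frac{69661}{97} \approx 718.15$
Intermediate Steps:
$O{\left(t,s \right)} = -2 - t$
$- \frac{69661}{O{\left(95,-97 \right)}} = - \frac{69661}{-2 - 95} = - \frac{69661}{-97} = \left(-69661\right) \left(- \frac{1}{97}\right) = \frac{69661}{97}$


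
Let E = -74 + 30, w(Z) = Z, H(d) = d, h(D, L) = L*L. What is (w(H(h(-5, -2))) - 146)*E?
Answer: 6248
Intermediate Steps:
h(D, L) = L²
E = -44
(w(H(h(-5, -2))) - 146)*E = ((-2)² - 146)*(-44) = (4 - 146)*(-44) = -142*(-44) = 6248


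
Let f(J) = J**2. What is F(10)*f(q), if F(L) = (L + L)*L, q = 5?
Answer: 5000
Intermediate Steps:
F(L) = 2*L**2 (F(L) = (2*L)*L = 2*L**2)
F(10)*f(q) = (2*10**2)*5**2 = (2*100)*25 = 200*25 = 5000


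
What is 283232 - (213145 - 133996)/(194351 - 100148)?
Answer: 8893741649/31401 ≈ 2.8323e+5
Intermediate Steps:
283232 - (213145 - 133996)/(194351 - 100148) = 283232 - 79149/94203 = 283232 - 1*26383/31401 = 283232 - 26383/31401 = 8893741649/31401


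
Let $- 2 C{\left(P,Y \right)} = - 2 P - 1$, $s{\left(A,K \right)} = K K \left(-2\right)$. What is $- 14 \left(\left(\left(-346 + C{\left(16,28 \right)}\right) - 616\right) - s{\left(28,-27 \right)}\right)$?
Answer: $-7175$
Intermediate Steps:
$s{\left(A,K \right)} = - 2 K^{2}$ ($s{\left(A,K \right)} = K^{2} \left(-2\right) = - 2 K^{2}$)
$C{\left(P,Y \right)} = \frac{1}{2} + P$ ($C{\left(P,Y \right)} = - \frac{- 2 P - 1}{2} = - \frac{-1 - 2 P}{2} = \frac{1}{2} + P$)
$- 14 \left(\left(\left(-346 + C{\left(16,28 \right)}\right) - 616\right) - s{\left(28,-27 \right)}\right) = - 14 \left(\left(\left(-346 + \left(\frac{1}{2} + 16\right)\right) - 616\right) - - 2 \left(-27\right)^{2}\right) = - 14 \left(\left(\left(-346 + \frac{33}{2}\right) - 616\right) - \left(-2\right) 729\right) = - 14 \left(\left(- \frac{659}{2} - 616\right) - -1458\right) = - 14 \left(- \frac{1891}{2} + 1458\right) = \left(-14\right) \frac{1025}{2} = -7175$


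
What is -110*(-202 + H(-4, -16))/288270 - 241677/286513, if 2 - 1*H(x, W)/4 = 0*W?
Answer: -6355404137/8259310251 ≈ -0.76948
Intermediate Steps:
H(x, W) = 8 (H(x, W) = 8 - 0*W = 8 - 4*0 = 8 + 0 = 8)
-110*(-202 + H(-4, -16))/288270 - 241677/286513 = -110*(-202 + 8)/288270 - 241677/286513 = -110*(-194)*(1/288270) - 241677*1/286513 = 21340*(1/288270) - 241677/286513 = 2134/28827 - 241677/286513 = -6355404137/8259310251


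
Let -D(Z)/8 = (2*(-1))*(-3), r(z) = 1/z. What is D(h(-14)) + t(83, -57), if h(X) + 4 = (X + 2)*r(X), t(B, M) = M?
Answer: -105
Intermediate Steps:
h(X) = -4 + (2 + X)/X (h(X) = -4 + (X + 2)/X = -4 + (2 + X)/X)
D(Z) = -48 (D(Z) = -8*2*(-1)*(-3) = -(-16)*(-3) = -8*6 = -48)
D(h(-14)) + t(83, -57) = -48 - 57 = -105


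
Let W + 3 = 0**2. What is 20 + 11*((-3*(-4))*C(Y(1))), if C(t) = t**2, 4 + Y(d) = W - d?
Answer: 8468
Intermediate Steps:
W = -3 (W = -3 + 0**2 = -3 + 0 = -3)
Y(d) = -7 - d (Y(d) = -4 + (-3 - d) = -7 - d)
20 + 11*((-3*(-4))*C(Y(1))) = 20 + 11*((-3*(-4))*(-7 - 1*1)**2) = 20 + 11*(12*(-7 - 1)**2) = 20 + 11*(12*(-8)**2) = 20 + 11*(12*64) = 20 + 11*768 = 20 + 8448 = 8468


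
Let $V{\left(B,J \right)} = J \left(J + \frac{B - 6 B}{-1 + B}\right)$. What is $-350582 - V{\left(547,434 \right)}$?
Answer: $- \frac{20933797}{39} \approx -5.3676 \cdot 10^{5}$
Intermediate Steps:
$V{\left(B,J \right)} = J \left(J - \frac{5 B}{-1 + B}\right)$ ($V{\left(B,J \right)} = J \left(J + \frac{\left(-5\right) B}{-1 + B}\right) = J \left(J - \frac{5 B}{-1 + B}\right)$)
$-350582 - V{\left(547,434 \right)} = -350582 - \frac{434 \left(\left(-1\right) 434 - 2735 + 547 \cdot 434\right)}{-1 + 547} = -350582 - \frac{434 \left(-434 - 2735 + 237398\right)}{546} = -350582 - 434 \cdot \frac{1}{546} \cdot 234229 = -350582 - \frac{7261099}{39} = - \frac{20933797}{39}$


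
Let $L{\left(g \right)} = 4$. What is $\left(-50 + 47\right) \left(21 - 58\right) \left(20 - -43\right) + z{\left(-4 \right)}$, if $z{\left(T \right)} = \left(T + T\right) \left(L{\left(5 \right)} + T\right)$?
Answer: $6993$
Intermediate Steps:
$z{\left(T \right)} = 2 T \left(4 + T\right)$ ($z{\left(T \right)} = \left(T + T\right) \left(4 + T\right) = 2 T \left(4 + T\right)$)
$\left(-50 + 47\right) \left(21 - 58\right) \left(20 - -43\right) + z{\left(-4 \right)} = \left(-50 + 47\right) \left(21 - 58\right) \left(20 - -43\right) + 2 \left(-4\right) \left(4 - 4\right) = \left(-3\right) \left(-37\right) \left(20 + 43\right) + 2 \left(-4\right) 0 = 111 \cdot 63 + 0 = 6993 + 0 = 6993$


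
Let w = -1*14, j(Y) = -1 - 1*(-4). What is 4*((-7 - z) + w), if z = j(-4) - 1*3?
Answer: -84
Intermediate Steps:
j(Y) = 3 (j(Y) = -1 + 4 = 3)
w = -14
z = 0 (z = 3 - 1*3 = 3 - 3 = 0)
4*((-7 - z) + w) = 4*((-7 - 1*0) - 14) = 4*((-7 + 0) - 14) = 4*(-7 - 14) = 4*(-21) = -84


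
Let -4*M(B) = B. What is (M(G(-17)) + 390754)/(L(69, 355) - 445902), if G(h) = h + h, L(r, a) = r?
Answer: -781525/891666 ≈ -0.87648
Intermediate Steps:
G(h) = 2*h
M(B) = -B/4
(M(G(-17)) + 390754)/(L(69, 355) - 445902) = (-(-17)/2 + 390754)/(69 - 445902) = (-¼*(-34) + 390754)/(-445833) = (17/2 + 390754)*(-1/445833) = (781525/2)*(-1/445833) = -781525/891666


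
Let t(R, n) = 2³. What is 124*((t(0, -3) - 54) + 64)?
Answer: 2232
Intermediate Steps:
t(R, n) = 8
124*((t(0, -3) - 54) + 64) = 124*((8 - 54) + 64) = 124*(-46 + 64) = 124*18 = 2232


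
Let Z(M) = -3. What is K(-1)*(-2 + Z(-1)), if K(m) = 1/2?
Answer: -5/2 ≈ -2.5000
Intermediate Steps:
K(m) = 1/2 (K(m) = 1*(1/2) = 1/2)
K(-1)*(-2 + Z(-1)) = (-2 - 3)/2 = (1/2)*(-5) = -5/2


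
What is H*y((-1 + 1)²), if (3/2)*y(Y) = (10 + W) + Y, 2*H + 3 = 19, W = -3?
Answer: 112/3 ≈ 37.333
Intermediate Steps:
H = 8 (H = -3/2 + (½)*19 = -3/2 + 19/2 = 8)
y(Y) = 14/3 + 2*Y/3 (y(Y) = 2*((10 - 3) + Y)/3 = 2*(7 + Y)/3 = 14/3 + 2*Y/3)
H*y((-1 + 1)²) = 8*(14/3 + 2*(-1 + 1)²/3) = 8*(14/3 + (⅔)*0²) = 8*(14/3 + (⅔)*0) = 8*(14/3 + 0) = 8*(14/3) = 112/3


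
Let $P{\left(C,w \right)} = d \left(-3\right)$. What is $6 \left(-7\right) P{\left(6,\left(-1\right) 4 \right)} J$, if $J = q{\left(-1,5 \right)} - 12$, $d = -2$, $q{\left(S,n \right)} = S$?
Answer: $3276$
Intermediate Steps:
$J = -13$ ($J = -1 - 12 = -13$)
$P{\left(C,w \right)} = 6$ ($P{\left(C,w \right)} = \left(-2\right) \left(-3\right) = 6$)
$6 \left(-7\right) P{\left(6,\left(-1\right) 4 \right)} J = 6 \left(-7\right) 6 \left(-13\right) = \left(-42\right) 6 \left(-13\right) = \left(-252\right) \left(-13\right) = 3276$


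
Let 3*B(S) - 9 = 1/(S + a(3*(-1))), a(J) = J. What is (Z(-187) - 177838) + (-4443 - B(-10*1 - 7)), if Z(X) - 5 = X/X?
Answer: -10936679/60 ≈ -1.8228e+5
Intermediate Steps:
Z(X) = 6 (Z(X) = 5 + X/X = 5 + 1 = 6)
B(S) = 3 + 1/(3*(-3 + S)) (B(S) = 3 + 1/(3*(S + 3*(-1))) = 3 + 1/(3*(S - 3)) = 3 + 1/(3*(-3 + S)))
(Z(-187) - 177838) + (-4443 - B(-10*1 - 7)) = (6 - 177838) + (-4443 - (-26 + 9*(-10*1 - 7))/(3*(-3 + (-10*1 - 7)))) = -177832 + (-4443 - (-26 + 9*(-10 - 7))/(3*(-3 + (-10 - 7)))) = -177832 + (-4443 - (-26 + 9*(-17))/(3*(-3 - 17))) = -177832 + (-4443 - (-26 - 153)/(3*(-20))) = -177832 + (-4443 - (-1)*(-179)/(3*20)) = -177832 + (-4443 - 1*179/60) = -177832 + (-4443 - 179/60) = -177832 - 266759/60 = -10936679/60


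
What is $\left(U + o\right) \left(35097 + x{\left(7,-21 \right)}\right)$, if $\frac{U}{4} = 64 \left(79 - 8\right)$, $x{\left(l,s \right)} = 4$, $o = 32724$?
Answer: $1786640900$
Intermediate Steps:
$U = 18176$ ($U = 4 \cdot 64 \left(79 - 8\right) = 4 \cdot 64 \cdot 71 = 4 \cdot 4544 = 18176$)
$\left(U + o\right) \left(35097 + x{\left(7,-21 \right)}\right) = \left(18176 + 32724\right) \left(35097 + 4\right) = 50900 \cdot 35101 = 1786640900$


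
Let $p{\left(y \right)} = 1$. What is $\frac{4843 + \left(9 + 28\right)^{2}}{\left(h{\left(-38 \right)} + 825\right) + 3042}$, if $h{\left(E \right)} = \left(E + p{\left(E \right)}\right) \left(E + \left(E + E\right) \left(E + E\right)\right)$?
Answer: $- \frac{6212}{208439} \approx -0.029802$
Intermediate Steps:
$h{\left(E \right)} = \left(1 + E\right) \left(E + 4 E^{2}\right)$ ($h{\left(E \right)} = \left(E + 1\right) \left(E + \left(E + E\right) \left(E + E\right)\right) = \left(1 + E\right) \left(E + 2 E 2 E\right) = \left(1 + E\right) \left(E + 4 E^{2}\right)$)
$\frac{4843 + \left(9 + 28\right)^{2}}{\left(h{\left(-38 \right)} + 825\right) + 3042} = \frac{4843 + \left(9 + 28\right)^{2}}{\left(- 38 \left(1 + 4 \left(-38\right)^{2} + 5 \left(-38\right)\right) + 825\right) + 3042} = \frac{4843 + 37^{2}}{\left(- 38 \left(1 + 4 \cdot 1444 - 190\right) + 825\right) + 3042} = \frac{4843 + 1369}{\left(- 38 \left(1 + 5776 - 190\right) + 825\right) + 3042} = \frac{6212}{\left(\left(-38\right) 5587 + 825\right) + 3042} = \frac{6212}{\left(-212306 + 825\right) + 3042} = \frac{6212}{-211481 + 3042} = \frac{6212}{-208439} = 6212 \left(- \frac{1}{208439}\right) = - \frac{6212}{208439}$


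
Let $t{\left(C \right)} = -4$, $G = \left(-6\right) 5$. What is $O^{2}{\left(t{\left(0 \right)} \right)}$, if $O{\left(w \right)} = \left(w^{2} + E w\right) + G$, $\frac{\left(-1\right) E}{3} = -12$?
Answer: $24964$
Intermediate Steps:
$G = -30$
$E = 36$ ($E = \left(-3\right) \left(-12\right) = 36$)
$O{\left(w \right)} = -30 + w^{2} + 36 w$ ($O{\left(w \right)} = \left(w^{2} + 36 w\right) - 30 = -30 + w^{2} + 36 w$)
$O^{2}{\left(t{\left(0 \right)} \right)} = \left(-30 + \left(-4\right)^{2} + 36 \left(-4\right)\right)^{2} = \left(-30 + 16 - 144\right)^{2} = \left(-158\right)^{2} = 24964$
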